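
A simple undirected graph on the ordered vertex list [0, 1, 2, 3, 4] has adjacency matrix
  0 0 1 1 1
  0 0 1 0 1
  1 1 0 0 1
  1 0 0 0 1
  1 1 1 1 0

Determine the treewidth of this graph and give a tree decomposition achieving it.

Treewidth 2.
One such decomposition:
Bags: B1 = {0, 3, 4}  B2 = {0, 2, 4}  B3 = {1, 2, 4}
Tree: B1–B2, B2–B3

The largest bag has 3 vertices, giving width 2; this decomposition certifies tw(G) ≤ 2. On the other hand G contains the 3-clique {0, 2, 4}. A clique must lie in a single bag of any decomposition, so no decomposition can have width below 2. Therefore the treewidth is 2.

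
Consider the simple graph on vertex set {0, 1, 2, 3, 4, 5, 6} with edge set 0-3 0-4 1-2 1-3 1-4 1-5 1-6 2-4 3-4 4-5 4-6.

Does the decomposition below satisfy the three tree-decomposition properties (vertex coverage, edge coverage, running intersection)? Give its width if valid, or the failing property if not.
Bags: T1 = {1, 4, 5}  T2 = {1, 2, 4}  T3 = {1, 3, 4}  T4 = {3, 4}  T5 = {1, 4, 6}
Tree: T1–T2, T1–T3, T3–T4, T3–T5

A tree decomposition must satisfy three properties: every vertex lies in some bag; for every edge, both endpoints lie together in some bag; and for every vertex, the bags containing it form a connected subtree. Here vertex 0 appears in no bag, so the decomposition is invalid.

No — vertex 0 appears in no bag.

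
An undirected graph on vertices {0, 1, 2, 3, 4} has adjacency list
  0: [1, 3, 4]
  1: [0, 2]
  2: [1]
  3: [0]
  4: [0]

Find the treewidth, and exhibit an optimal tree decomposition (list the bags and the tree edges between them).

Treewidth 1.
Bags: B1 = {0, 1}  B2 = {0, 3}  B3 = {0, 4}  B4 = {1, 2}
Tree: B1–B2, B2–B3, B1–B4

Each bag holds 2 vertices, so the decomposition has width 1, which upper-bounds the treewidth. G has an edge, so its treewidth is at least 1. Hence tw(G) = 1 exactly.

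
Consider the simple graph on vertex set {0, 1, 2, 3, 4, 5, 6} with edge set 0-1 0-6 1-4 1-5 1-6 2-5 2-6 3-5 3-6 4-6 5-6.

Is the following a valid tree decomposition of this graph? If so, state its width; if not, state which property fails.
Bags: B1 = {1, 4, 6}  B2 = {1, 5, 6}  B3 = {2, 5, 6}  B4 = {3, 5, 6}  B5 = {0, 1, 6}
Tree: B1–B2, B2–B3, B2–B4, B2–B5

Checking the three conditions: (i) the bags cover all of {0, 1, 2, 3, 4, 5, 6}; (ii) for each edge, some bag contains both endpoints; (iii) the bags containing any fixed vertex form a subtree. All hold, so the decomposition is valid with width 3 − 1 = 2.

Yes; width 2.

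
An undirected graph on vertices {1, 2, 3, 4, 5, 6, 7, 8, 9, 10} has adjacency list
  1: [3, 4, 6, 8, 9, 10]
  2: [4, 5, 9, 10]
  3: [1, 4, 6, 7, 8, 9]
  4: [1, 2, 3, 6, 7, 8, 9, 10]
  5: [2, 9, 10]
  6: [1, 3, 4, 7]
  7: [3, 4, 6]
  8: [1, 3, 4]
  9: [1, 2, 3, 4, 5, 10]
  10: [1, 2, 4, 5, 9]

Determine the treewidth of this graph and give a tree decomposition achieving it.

Treewidth 3.
One such decomposition:
Bags: B1 = {1, 3, 4, 9}  B2 = {1, 4, 9, 10}  B3 = {1, 3, 4, 6}  B4 = {1, 3, 4, 8}  B5 = {3, 4, 6, 7}  B6 = {2, 4, 9, 10}  B7 = {2, 5, 9, 10}
Tree: B1–B2, B1–B3, B3–B4, B3–B5, B2–B6, B6–B7

Every bag has size at most 4, so the width is 4 − 1 = 3 and tw(G) ≤ 3. On the other hand G contains the 4-clique {1, 4, 9, 10}. A clique must lie in a single bag of any decomposition, so no decomposition can have width below 3. The upper and lower bounds meet at 3, so that is the treewidth.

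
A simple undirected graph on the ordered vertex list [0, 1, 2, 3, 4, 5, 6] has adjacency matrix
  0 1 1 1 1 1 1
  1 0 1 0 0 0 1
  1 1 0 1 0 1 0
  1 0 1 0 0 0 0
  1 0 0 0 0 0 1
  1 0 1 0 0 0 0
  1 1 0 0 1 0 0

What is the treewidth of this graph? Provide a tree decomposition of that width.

Every bag has size at most 3, so the width is 3 − 1 = 2 and tw(G) ≤ 2. For the lower bound, the 3 vertices {0, 1, 2} are pairwise adjacent, and any tree decomposition puts a clique entirely inside one bag — forcing width ≥ 2. Therefore the treewidth is 2.

Treewidth 2.
One optimal decomposition is:
Bags: B1 = {0, 1, 6}  B2 = {0, 4, 6}  B3 = {0, 1, 2}  B4 = {0, 2, 5}  B5 = {0, 2, 3}
Tree: B1–B2, B1–B3, B3–B4, B3–B5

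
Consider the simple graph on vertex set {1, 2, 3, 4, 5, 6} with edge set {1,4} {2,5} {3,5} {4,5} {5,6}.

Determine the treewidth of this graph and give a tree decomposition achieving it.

Every bag has size at most 2, so the width is 2 − 1 = 1 and tw(G) ≤ 1. G has an edge, so its treewidth is at least 1. Hence tw(G) = 1 exactly.

Treewidth 1.
Bags: B1 = {4, 5}  B2 = {5, 6}  B3 = {1, 4}  B4 = {3, 5}  B5 = {2, 5}
Tree: B1–B2, B1–B3, B1–B4, B2–B5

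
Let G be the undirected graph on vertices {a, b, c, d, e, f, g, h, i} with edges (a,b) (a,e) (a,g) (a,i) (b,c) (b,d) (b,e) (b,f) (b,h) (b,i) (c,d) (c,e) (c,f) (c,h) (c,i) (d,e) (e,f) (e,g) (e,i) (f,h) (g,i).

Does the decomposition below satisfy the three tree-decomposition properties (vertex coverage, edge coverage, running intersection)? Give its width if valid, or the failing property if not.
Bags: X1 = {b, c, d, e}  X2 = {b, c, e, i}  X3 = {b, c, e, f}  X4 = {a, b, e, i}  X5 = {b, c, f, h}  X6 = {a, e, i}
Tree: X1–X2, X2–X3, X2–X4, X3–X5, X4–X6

No — vertex g appears in no bag.

A tree decomposition must satisfy three properties: every vertex lies in some bag; for every edge, both endpoints lie together in some bag; and for every vertex, the bags containing it form a connected subtree. Here vertex g appears in no bag, so the decomposition is invalid.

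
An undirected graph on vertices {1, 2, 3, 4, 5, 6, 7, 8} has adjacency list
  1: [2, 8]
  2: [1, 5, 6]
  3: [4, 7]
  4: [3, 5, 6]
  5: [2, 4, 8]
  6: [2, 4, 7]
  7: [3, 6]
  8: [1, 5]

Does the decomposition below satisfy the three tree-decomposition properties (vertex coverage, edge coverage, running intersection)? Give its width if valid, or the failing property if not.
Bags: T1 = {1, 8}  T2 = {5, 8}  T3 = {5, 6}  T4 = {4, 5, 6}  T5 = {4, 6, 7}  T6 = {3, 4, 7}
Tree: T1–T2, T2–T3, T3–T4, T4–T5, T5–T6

No — vertex 2 appears in no bag.

A tree decomposition must satisfy three properties: every vertex lies in some bag; for every edge, both endpoints lie together in some bag; and for every vertex, the bags containing it form a connected subtree. Here vertex 2 appears in no bag, so the decomposition is invalid.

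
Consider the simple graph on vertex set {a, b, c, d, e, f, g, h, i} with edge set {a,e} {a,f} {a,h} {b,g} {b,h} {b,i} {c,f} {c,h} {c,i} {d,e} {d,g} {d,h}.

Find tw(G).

3

A width-3 tree decomposition is:
Bags: B1 = {b, c, f, i}  B2 = {b, c, f, h}  B3 = {a, b, f, h}  B4 = {a, b, g, h}  B5 = {a, d, g, h}  B6 = {a, d, e, g}
Tree: B1–B2, B2–B3, B3–B4, B4–B5, B5–B6
Every bag has size at most 4, so the width is 4 − 1 = 3 and tw(G) ≤ 3. For the lower bound: the 4 vertex sets {c,f,i}, {b}, {h}, {a,d,e,g} are disjoint, each induces a connected subgraph, and every pair is joined by at least one edge of G. Contracting each set to a single vertex therefore yields K_{4} as a minor, and since treewidth is minor-monotone, tw(G) ≥ tw(K_{4}) = 3. The upper and lower bounds meet at 3, so that is the treewidth.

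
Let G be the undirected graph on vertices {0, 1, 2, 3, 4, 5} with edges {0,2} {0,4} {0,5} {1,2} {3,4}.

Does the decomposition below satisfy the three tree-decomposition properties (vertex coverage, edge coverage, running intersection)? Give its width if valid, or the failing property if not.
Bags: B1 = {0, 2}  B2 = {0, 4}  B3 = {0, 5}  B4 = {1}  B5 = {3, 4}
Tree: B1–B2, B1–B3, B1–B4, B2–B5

A tree decomposition must satisfy three properties: every vertex lies in some bag; for every edge, both endpoints lie together in some bag; and for every vertex, the bags containing it form a connected subtree. Here edge (2,1) lies in no bag, so the decomposition is invalid.

No — edge (2,1) lies in no bag.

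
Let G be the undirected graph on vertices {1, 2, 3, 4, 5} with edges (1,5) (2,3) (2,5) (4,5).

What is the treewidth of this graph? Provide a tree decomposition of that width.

Every bag has size at most 2, so the width is 2 − 1 = 1 and tw(G) ≤ 1. Since G has at least one edge (e.g. 2–5), it is not an edgeless graph, so tw(G) ≥ 1. The upper and lower bounds meet at 1, so that is the treewidth.

Treewidth 1.
One such decomposition:
Bags: B1 = {2, 5}  B2 = {1, 5}  B3 = {2, 3}  B4 = {4, 5}
Tree: B1–B2, B1–B3, B1–B4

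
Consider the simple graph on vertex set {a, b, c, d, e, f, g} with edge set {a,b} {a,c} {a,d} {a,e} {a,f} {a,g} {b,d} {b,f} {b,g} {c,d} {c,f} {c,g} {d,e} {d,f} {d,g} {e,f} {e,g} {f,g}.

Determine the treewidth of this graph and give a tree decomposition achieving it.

Treewidth 4.
One such decomposition:
Bags: B1 = {a, d, e, f, g}  B2 = {a, b, d, f, g}  B3 = {a, c, d, f, g}
Tree: B1–B2, B1–B3

Every bag has size at most 5, so the width is 5 − 1 = 4 and tw(G) ≤ 4. On the other hand G contains the 5-clique {a, d, e, f, g}. A clique must lie in a single bag of any decomposition, so no decomposition can have width below 4. Combining the bounds, tw(G) = 4.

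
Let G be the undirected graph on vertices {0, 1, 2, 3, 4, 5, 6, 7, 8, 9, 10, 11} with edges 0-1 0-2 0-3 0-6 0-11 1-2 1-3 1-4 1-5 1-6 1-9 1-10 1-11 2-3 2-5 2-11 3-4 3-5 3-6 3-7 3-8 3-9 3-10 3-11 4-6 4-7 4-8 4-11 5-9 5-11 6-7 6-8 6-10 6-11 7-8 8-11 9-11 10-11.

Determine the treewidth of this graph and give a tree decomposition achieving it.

The largest bag has 5 vertices, giving width 4; this decomposition certifies tw(G) ≤ 4. Conversely, {3, 4, 6, 8, 11} is a clique of size 5, and the vertices of any clique must share a bag in every tree decomposition; so some bag has ≥ 5 vertices and tw(G) ≥ 4. Therefore the treewidth is 4.

Treewidth 4.
One optimal decomposition is:
Bags: B1 = {0, 1, 3, 6, 11}  B2 = {1, 3, 4, 6, 11}  B3 = {3, 4, 6, 8, 11}  B4 = {1, 3, 6, 10, 11}  B5 = {0, 1, 2, 3, 11}  B6 = {1, 2, 3, 5, 11}  B7 = {3, 4, 6, 7, 8}  B8 = {1, 3, 5, 9, 11}
Tree: B1–B2, B2–B3, B2–B4, B1–B5, B5–B6, B3–B7, B6–B8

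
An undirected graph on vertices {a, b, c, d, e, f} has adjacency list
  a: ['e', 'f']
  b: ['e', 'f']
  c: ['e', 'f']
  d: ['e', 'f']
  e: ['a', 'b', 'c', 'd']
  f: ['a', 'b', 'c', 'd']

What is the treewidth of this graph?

2

A width-2 tree decomposition is:
Bags: B1 = {a, e, f}  B2 = {b, e, f}  B3 = {c, e, f}  B4 = {d, e, f}
Tree: B1–B2, B2–B3, B3–B4
Every bag has size at most 3, so the width is 3 − 1 = 2 and tw(G) ≤ 2. The edges a–f–b–e–a form a cycle, so G is not a tree and its treewidth is at least 2. The upper and lower bounds meet at 2, so that is the treewidth.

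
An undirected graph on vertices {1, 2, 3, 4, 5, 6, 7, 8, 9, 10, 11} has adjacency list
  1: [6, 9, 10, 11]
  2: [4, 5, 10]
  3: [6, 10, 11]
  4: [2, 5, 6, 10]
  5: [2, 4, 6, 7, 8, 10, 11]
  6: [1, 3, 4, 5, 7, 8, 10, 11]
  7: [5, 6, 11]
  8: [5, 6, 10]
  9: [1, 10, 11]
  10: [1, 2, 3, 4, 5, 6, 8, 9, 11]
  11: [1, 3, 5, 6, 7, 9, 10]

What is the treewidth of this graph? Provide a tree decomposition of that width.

Every bag has size at most 4, so the width is 4 − 1 = 3 and tw(G) ≤ 3. On the other hand G contains the 4-clique {1, 9, 10, 11}. A clique must lie in a single bag of any decomposition, so no decomposition can have width below 3. Therefore the treewidth is 3.

Treewidth 3.
One such decomposition:
Bags: B1 = {1, 9, 10, 11}  B2 = {1, 6, 10, 11}  B3 = {5, 6, 10, 11}  B4 = {5, 6, 8, 10}  B5 = {5, 6, 7, 11}  B6 = {4, 5, 6, 10}  B7 = {2, 4, 5, 10}  B8 = {3, 6, 10, 11}
Tree: B1–B2, B2–B3, B3–B4, B3–B5, B3–B6, B6–B7, B2–B8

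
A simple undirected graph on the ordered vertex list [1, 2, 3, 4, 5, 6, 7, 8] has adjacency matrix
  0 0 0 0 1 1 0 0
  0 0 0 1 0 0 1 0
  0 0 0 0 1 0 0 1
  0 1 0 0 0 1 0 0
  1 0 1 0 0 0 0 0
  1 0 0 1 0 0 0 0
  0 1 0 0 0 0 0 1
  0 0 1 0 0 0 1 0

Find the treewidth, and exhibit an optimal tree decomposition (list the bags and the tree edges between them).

Treewidth 2.
Bags: B1 = {2, 4, 7}  B2 = {4, 7, 8}  B3 = {3, 4, 8}  B4 = {3, 4, 5}  B5 = {1, 4, 5}  B6 = {1, 4, 6}
Tree: B1–B2, B2–B3, B3–B4, B4–B5, B5–B6

Every bag has size at most 3, so the width is 3 − 1 = 2 and tw(G) ≤ 2. Since 4–2–7–8–3–5–1–6–4 is a cycle in G, G is not acyclic. Forests are exactly the graphs of treewidth ≤ 1, so tw(G) ≥ 2. Combining the bounds, tw(G) = 2.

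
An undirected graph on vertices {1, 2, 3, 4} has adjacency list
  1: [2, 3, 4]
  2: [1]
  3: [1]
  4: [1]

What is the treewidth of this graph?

1

A width-1 tree decomposition is:
Bags: B1 = {1, 4}  B2 = {1, 3}  B3 = {1, 2}
Tree: B1–B2, B2–B3
Each bag holds 2 vertices, so the decomposition has width 1, which upper-bounds the treewidth. Since G has at least one edge (e.g. 1–4), it is not an edgeless graph, so tw(G) ≥ 1. The upper and lower bounds meet at 1, so that is the treewidth.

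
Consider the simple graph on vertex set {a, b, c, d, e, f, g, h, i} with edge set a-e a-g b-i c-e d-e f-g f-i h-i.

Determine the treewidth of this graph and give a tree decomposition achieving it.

The largest bag has 2 vertices, giving width 1; this decomposition certifies tw(G) ≤ 1. Any graph with an edge has treewidth ≥ 1, and G has the edge f–g. Hence tw(G) = 1 exactly.

Treewidth 1.
Bags: B1 = {f, g}  B2 = {a, g}  B3 = {f, i}  B4 = {a, e}  B5 = {d, e}  B6 = {b, i}  B7 = {c, e}  B8 = {h, i}
Tree: B1–B2, B1–B3, B2–B4, B4–B5, B3–B6, B5–B7, B3–B8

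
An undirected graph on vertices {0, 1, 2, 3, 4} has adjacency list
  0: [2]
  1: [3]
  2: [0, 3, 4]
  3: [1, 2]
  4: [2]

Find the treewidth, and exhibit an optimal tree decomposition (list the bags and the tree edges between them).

Each bag holds 2 vertices, so the decomposition has width 1, which upper-bounds the treewidth. Since G has at least one edge (e.g. 3–2), it is not an edgeless graph, so tw(G) ≥ 1. Therefore the treewidth is 1.

Treewidth 1.
One optimal decomposition is:
Bags: B1 = {2, 3}  B2 = {2, 4}  B3 = {0, 2}  B4 = {1, 3}
Tree: B1–B2, B1–B3, B1–B4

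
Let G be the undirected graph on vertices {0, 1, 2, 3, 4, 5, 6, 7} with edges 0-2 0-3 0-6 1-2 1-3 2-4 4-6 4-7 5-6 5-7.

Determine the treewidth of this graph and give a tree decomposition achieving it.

Treewidth 2.
Bags: B1 = {0, 1, 3}  B2 = {0, 1, 2}  B3 = {0, 2, 6}  B4 = {2, 4, 6}  B5 = {4, 5, 6}  B6 = {4, 5, 7}
Tree: B1–B2, B2–B3, B3–B4, B4–B5, B5–B6

Each bag holds 3 vertices, so the decomposition has width 2, which upper-bounds the treewidth. Since 3–1–2–0–3 is a cycle in G, G is not acyclic. Forests are exactly the graphs of treewidth ≤ 1, so tw(G) ≥ 2. Therefore the treewidth is 2.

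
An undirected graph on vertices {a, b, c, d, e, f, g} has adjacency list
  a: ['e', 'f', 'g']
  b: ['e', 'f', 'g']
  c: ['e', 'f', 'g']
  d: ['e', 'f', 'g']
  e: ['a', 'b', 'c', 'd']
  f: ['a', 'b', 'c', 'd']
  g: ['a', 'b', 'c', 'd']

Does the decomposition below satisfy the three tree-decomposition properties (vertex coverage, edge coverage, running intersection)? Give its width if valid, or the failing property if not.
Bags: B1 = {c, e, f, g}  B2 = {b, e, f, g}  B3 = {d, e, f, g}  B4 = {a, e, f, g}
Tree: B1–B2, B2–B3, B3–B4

Checking the three conditions: (i) the bags cover all of {a, b, c, d, e, f, g}; (ii) for each edge, some bag contains both endpoints; (iii) the bags containing any fixed vertex form a subtree. All hold, so the decomposition is valid with width 4 − 1 = 3.

Yes; width 3.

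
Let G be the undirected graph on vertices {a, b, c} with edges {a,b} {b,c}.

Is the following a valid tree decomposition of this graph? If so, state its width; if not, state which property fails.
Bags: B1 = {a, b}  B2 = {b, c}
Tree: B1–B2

Yes; width 1.

Every vertex of G appears in some bag (union = {a, b, c}); every edge is covered by a bag; and for each vertex v the set of bags containing v is connected in the bag tree. The decomposition is therefore valid. The largest bag has 2 vertices, so the width is 1.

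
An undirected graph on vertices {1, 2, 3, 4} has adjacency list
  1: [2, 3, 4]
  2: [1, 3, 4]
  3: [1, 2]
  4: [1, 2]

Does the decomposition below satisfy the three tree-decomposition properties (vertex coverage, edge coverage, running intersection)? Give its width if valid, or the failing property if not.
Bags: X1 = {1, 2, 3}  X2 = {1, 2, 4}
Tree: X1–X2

Yes; width 2.

Vertex coverage: the bags together contain {1, 2, 3, 4}, the full vertex set. Edge coverage: each edge of G has both endpoints in at least one bag. Running intersection: for every vertex, the bags containing it form a connected subtree. All three properties hold, so this is a valid tree decomposition of width max|bag| − 1 = 2, and hence tw(G) ≤ 2.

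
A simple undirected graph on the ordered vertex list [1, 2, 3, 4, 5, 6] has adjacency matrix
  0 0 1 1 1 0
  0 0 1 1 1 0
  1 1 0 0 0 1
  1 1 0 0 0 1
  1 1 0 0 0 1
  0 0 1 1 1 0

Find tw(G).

A width-3 tree decomposition is:
Bags: B1 = {1, 2, 3, 6}  B2 = {1, 2, 4, 6}  B3 = {1, 2, 5, 6}
Tree: B1–B2, B2–B3
Every bag has size at most 4, so the width is 4 − 1 = 3 and tw(G) ≤ 3. For the lower bound: the 4 vertex sets {3,6}, {2,4}, {1}, {5} are disjoint, each induces a connected subgraph, and every pair is joined by at least one edge of G. Contracting each set to a single vertex therefore yields K_{4} as a minor, and since treewidth is minor-monotone, tw(G) ≥ tw(K_{4}) = 3. Hence tw(G) = 3 exactly.

3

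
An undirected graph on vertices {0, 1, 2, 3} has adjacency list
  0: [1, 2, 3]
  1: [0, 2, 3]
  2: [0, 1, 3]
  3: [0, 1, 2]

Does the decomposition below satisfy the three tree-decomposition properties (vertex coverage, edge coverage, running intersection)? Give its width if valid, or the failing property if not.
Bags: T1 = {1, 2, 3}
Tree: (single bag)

No — vertex 0 appears in no bag.

A tree decomposition must satisfy three properties: every vertex lies in some bag; for every edge, both endpoints lie together in some bag; and for every vertex, the bags containing it form a connected subtree. Here vertex 0 appears in no bag, so the decomposition is invalid.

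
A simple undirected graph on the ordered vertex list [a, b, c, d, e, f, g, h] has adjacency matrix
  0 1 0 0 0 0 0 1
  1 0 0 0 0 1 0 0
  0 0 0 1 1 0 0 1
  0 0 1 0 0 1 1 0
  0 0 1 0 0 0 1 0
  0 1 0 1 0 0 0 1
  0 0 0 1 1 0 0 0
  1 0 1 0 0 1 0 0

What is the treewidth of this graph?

A width-2 tree decomposition is:
Bags: B1 = {d, e, g}  B2 = {c, d, e}  B3 = {c, d, f}  B4 = {c, f, h}  B5 = {b, f, h}  B6 = {a, b, h}
Tree: B1–B2, B2–B3, B3–B4, B4–B5, B5–B6
Every bag has size at most 3, so the width is 3 − 1 = 2 and tw(G) ≤ 2. Since g–e–c–d–g is a cycle in G, G is not acyclic. Forests are exactly the graphs of treewidth ≤ 1, so tw(G) ≥ 2. Combining the bounds, tw(G) = 2.

2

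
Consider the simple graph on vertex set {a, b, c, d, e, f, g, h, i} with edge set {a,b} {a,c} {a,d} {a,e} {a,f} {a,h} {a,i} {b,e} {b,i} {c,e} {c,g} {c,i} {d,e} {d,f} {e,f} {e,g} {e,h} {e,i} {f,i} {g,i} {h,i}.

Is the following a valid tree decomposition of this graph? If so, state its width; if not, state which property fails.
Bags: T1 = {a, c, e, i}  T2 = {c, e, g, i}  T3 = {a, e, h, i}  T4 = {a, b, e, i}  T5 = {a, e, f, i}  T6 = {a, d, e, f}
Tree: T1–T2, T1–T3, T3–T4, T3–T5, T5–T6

Yes; width 3.

Checking the three conditions: (i) the bags cover all of {a, b, c, d, e, f, g, h, i}; (ii) for each edge, some bag contains both endpoints; (iii) the bags containing any fixed vertex form a subtree. All hold, so the decomposition is valid with width 4 − 1 = 3.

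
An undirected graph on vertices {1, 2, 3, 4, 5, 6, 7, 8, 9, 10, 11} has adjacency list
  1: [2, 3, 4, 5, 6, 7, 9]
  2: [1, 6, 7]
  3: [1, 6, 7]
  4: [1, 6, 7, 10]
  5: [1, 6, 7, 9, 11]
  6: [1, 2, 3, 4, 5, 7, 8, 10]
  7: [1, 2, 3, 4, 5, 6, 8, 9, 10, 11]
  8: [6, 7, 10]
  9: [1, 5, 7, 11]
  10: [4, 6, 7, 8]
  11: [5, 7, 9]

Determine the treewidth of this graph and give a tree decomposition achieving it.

Treewidth 3.
One such decomposition:
Bags: B1 = {1, 3, 6, 7}  B2 = {1, 4, 6, 7}  B3 = {1, 5, 6, 7}  B4 = {1, 2, 6, 7}  B5 = {1, 5, 7, 9}  B6 = {4, 6, 7, 10}  B7 = {6, 7, 8, 10}  B8 = {5, 7, 9, 11}
Tree: B1–B2, B2–B3, B2–B4, B3–B5, B2–B6, B6–B7, B5–B8

Each bag holds 4 vertices, so the decomposition has width 3, which upper-bounds the treewidth. For the lower bound, the 4 vertices {1, 5, 7, 9} are pairwise adjacent, and any tree decomposition puts a clique entirely inside one bag — forcing width ≥ 3. Hence tw(G) = 3 exactly.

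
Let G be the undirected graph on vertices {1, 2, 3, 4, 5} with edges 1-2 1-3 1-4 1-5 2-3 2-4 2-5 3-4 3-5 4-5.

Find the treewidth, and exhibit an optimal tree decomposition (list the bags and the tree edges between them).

With just one bag of size 5, the width is 5 − 1 = 4, so tw(G) ≤ 4. For the lower bound, the 5 vertices {1, 2, 3, 4, 5} are pairwise adjacent, and any tree decomposition puts a clique entirely inside one bag — forcing width ≥ 4. The upper and lower bounds meet at 4, so that is the treewidth.

Treewidth 4.
One optimal decomposition is:
Bags: B1 = {1, 2, 3, 4, 5}
Tree: (single bag)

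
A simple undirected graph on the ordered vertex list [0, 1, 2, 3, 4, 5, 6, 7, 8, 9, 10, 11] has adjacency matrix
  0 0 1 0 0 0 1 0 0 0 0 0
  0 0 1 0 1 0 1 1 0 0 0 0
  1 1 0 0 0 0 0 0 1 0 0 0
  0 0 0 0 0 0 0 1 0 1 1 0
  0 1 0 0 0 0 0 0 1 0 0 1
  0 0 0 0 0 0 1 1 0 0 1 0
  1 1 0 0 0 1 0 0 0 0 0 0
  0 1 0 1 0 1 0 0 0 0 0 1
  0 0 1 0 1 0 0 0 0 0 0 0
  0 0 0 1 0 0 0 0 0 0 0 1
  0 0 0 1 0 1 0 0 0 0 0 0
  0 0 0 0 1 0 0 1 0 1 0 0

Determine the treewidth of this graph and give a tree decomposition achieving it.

Treewidth 3.
One such decomposition:
Bags: B1 = {0, 2, 6, 8}  B2 = {1, 2, 6, 8}  B3 = {1, 4, 6, 8}  B4 = {1, 4, 5, 6}  B5 = {1, 4, 5, 7}  B6 = {4, 5, 7, 11}  B7 = {5, 7, 10, 11}  B8 = {3, 7, 10, 11}  B9 = {3, 9, 10, 11}
Tree: B1–B2, B2–B3, B3–B4, B4–B5, B5–B6, B6–B7, B7–B8, B8–B9

The largest bag has 4 vertices, giving width 3; this decomposition certifies tw(G) ≤ 3. For the lower bound: the 4 vertex sets {0,2,8}, {6}, {1}, {4,5,7,11} are disjoint, each induces a connected subgraph, and every pair is joined by at least one edge of G. Contracting each set to a single vertex therefore yields K_{4} as a minor, and since treewidth is minor-monotone, tw(G) ≥ tw(K_{4}) = 3. Therefore the treewidth is 3.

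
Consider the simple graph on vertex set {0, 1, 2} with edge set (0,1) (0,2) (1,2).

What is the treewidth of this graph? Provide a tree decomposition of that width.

A single bag containing all 3 vertices is trivially a valid decomposition of width 2. Conversely, {0, 1, 2} is a clique of size 3, and the vertices of any clique must share a bag in every tree decomposition; so some bag has ≥ 3 vertices and tw(G) ≥ 2. Combining the bounds, tw(G) = 2.

Treewidth 2.
One such decomposition:
Bags: B1 = {0, 1, 2}
Tree: (single bag)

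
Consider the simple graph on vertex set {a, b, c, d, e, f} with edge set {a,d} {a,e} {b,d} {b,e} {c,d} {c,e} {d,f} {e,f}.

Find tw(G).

2

A width-2 tree decomposition is:
Bags: B1 = {d, e, f}  B2 = {c, d, e}  B3 = {a, d, e}  B4 = {b, d, e}
Tree: B1–B2, B2–B3, B3–B4
Every bag has size at most 3, so the width is 3 − 1 = 2 and tw(G) ≤ 2. Since f–d–c–e–f is a cycle in G, G is not acyclic. Forests are exactly the graphs of treewidth ≤ 1, so tw(G) ≥ 2. The upper and lower bounds meet at 2, so that is the treewidth.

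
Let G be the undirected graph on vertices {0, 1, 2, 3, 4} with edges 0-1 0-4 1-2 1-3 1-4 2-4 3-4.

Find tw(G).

2

A width-2 tree decomposition is:
Bags: B1 = {1, 2, 4}  B2 = {0, 1, 4}  B3 = {1, 3, 4}
Tree: B1–B2, B1–B3
Every bag has size at most 3, so the width is 3 − 1 = 2 and tw(G) ≤ 2. For the lower bound, the 3 vertices {0, 1, 4} are pairwise adjacent, and any tree decomposition puts a clique entirely inside one bag — forcing width ≥ 2. Therefore the treewidth is 2.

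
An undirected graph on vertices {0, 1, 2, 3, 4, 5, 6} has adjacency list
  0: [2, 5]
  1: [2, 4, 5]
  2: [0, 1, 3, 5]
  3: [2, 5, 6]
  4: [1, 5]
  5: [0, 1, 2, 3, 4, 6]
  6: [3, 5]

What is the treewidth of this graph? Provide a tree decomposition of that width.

Every bag has size at most 3, so the width is 3 − 1 = 2 and tw(G) ≤ 2. For the lower bound, the 3 vertices {0, 2, 5} are pairwise adjacent, and any tree decomposition puts a clique entirely inside one bag — forcing width ≥ 2. Hence tw(G) = 2 exactly.

Treewidth 2.
One optimal decomposition is:
Bags: B1 = {1, 2, 5}  B2 = {0, 2, 5}  B3 = {2, 3, 5}  B4 = {1, 4, 5}  B5 = {3, 5, 6}
Tree: B1–B2, B1–B3, B1–B4, B3–B5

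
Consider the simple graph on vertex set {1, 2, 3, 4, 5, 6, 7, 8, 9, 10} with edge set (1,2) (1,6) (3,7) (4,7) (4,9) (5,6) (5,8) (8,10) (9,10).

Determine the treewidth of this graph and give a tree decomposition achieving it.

Every bag has size at most 2, so the width is 2 − 1 = 1 and tw(G) ≤ 1. G has an edge, so its treewidth is at least 1. Therefore the treewidth is 1.

Treewidth 1.
Bags: B1 = {3, 7}  B2 = {4, 7}  B3 = {4, 9}  B4 = {9, 10}  B5 = {8, 10}  B6 = {5, 8}  B7 = {5, 6}  B8 = {1, 6}  B9 = {1, 2}
Tree: B1–B2, B2–B3, B3–B4, B4–B5, B5–B6, B6–B7, B7–B8, B8–B9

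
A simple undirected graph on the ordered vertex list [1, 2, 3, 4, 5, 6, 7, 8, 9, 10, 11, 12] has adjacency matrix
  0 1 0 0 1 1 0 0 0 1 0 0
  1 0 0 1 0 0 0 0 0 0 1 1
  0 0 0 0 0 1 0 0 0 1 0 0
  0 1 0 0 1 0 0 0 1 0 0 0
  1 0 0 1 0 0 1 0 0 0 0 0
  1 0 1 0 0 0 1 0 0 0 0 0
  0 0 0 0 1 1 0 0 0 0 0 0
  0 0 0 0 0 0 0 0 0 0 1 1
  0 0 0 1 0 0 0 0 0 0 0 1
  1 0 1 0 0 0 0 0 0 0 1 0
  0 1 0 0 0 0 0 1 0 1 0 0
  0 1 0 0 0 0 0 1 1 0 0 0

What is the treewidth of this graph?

3

A width-3 tree decomposition is:
Bags: B1 = {3, 6, 7, 10}  B2 = {1, 6, 7, 10}  B3 = {1, 5, 7, 10}  B4 = {1, 5, 10, 11}  B5 = {1, 2, 5, 11}  B6 = {2, 4, 5, 11}  B7 = {2, 4, 8, 11}  B8 = {2, 4, 8, 12}  B9 = {4, 8, 9, 12}
Tree: B1–B2, B2–B3, B3–B4, B4–B5, B5–B6, B6–B7, B7–B8, B8–B9
Each bag holds 4 vertices, so the decomposition has width 3, which upper-bounds the treewidth. For the lower bound: the 4 vertex sets {3,6,7}, {10}, {1}, {2,4,5,11} are disjoint, each induces a connected subgraph, and every pair is joined by at least one edge of G. Contracting each set to a single vertex therefore yields K_{4} as a minor, and since treewidth is minor-monotone, tw(G) ≥ tw(K_{4}) = 3. Therefore the treewidth is 3.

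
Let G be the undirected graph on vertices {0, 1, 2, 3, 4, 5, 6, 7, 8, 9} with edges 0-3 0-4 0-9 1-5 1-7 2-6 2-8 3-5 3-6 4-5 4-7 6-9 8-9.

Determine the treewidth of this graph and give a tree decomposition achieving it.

Treewidth 2.
One optimal decomposition is:
Bags: B1 = {1, 4, 7}  B2 = {1, 4, 5}  B3 = {0, 4, 5}  B4 = {0, 3, 5}  B5 = {0, 3, 9}  B6 = {3, 6, 9}  B7 = {6, 8, 9}  B8 = {2, 6, 8}
Tree: B1–B2, B2–B3, B3–B4, B4–B5, B5–B6, B6–B7, B7–B8

The largest bag has 3 vertices, giving width 2; this decomposition certifies tw(G) ≤ 2. For the lower bound, G contains the cycle 7–1–5–4–7, so G is not a forest; only forests have treewidth ≤ 1, hence tw(G) ≥ 2. The upper and lower bounds meet at 2, so that is the treewidth.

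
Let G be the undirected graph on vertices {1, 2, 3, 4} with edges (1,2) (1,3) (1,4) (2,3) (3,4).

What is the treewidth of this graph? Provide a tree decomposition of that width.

The largest bag has 3 vertices, giving width 2; this decomposition certifies tw(G) ≤ 2. On the other hand G contains the 3-clique {1, 2, 3}. A clique must lie in a single bag of any decomposition, so no decomposition can have width below 2. Combining the bounds, tw(G) = 2.

Treewidth 2.
One optimal decomposition is:
Bags: B1 = {1, 2, 3}  B2 = {1, 3, 4}
Tree: B1–B2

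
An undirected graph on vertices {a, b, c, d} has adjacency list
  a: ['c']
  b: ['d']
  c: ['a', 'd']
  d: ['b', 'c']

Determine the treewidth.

1

A width-1 tree decomposition is:
Bags: B1 = {a, c}  B2 = {c, d}  B3 = {b, d}
Tree: B1–B2, B2–B3
The largest bag has 2 vertices, giving width 1; this decomposition certifies tw(G) ≤ 1. G has an edge, so its treewidth is at least 1. The upper and lower bounds meet at 1, so that is the treewidth.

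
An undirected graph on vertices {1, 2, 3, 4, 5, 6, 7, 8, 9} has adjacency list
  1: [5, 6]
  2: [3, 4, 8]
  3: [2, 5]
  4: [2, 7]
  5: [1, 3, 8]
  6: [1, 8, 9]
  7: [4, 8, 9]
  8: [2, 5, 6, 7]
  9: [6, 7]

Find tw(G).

3

A width-3 tree decomposition is:
Bags: B1 = {1, 2, 3, 5}  B2 = {1, 2, 5, 8}  B3 = {1, 2, 6, 8}  B4 = {2, 4, 6, 8}  B5 = {4, 6, 7, 8}  B6 = {4, 6, 7, 9}
Tree: B1–B2, B2–B3, B3–B4, B4–B5, B5–B6
Every bag has size at most 4, so the width is 4 − 1 = 3 and tw(G) ≤ 3. For the lower bound: the 4 vertex sets {1,3,5}, {2}, {8}, {4,6,7,9} are disjoint, each induces a connected subgraph, and every pair is joined by at least one edge of G. Contracting each set to a single vertex therefore yields K_{4} as a minor, and since treewidth is minor-monotone, tw(G) ≥ tw(K_{4}) = 3. Therefore the treewidth is 3.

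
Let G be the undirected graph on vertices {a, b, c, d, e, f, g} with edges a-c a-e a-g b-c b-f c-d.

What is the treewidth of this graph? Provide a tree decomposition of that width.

Treewidth 1.
One such decomposition:
Bags: B1 = {c, d}  B2 = {a, c}  B3 = {b, c}  B4 = {a, e}  B5 = {b, f}  B6 = {a, g}
Tree: B1–B2, B1–B3, B2–B4, B3–B5, B4–B6

Every bag has size at most 2, so the width is 2 − 1 = 1 and tw(G) ≤ 1. Any graph with an edge has treewidth ≥ 1, and G has the edge d–c. Hence tw(G) = 1 exactly.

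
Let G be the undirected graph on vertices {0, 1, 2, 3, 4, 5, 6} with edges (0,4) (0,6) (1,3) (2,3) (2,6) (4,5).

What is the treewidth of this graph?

1

A width-1 tree decomposition is:
Bags: B1 = {1, 3}  B2 = {2, 3}  B3 = {2, 6}  B4 = {0, 6}  B5 = {0, 4}  B6 = {4, 5}
Tree: B1–B2, B2–B3, B3–B4, B4–B5, B5–B6
Every bag has size at most 2, so the width is 2 − 1 = 1 and tw(G) ≤ 1. G has an edge, so its treewidth is at least 1. Combining the bounds, tw(G) = 1.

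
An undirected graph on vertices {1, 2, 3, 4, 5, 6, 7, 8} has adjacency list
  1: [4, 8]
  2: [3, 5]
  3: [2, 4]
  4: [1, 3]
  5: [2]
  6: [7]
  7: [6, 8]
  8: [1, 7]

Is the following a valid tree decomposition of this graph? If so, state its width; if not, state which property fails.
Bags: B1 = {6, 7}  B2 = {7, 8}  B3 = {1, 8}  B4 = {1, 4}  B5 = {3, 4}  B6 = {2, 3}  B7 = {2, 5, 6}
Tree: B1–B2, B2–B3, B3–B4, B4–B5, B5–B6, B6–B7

A tree decomposition must satisfy three properties: every vertex lies in some bag; for every edge, both endpoints lie together in some bag; and for every vertex, the bags containing it form a connected subtree. Here bags containing vertex 6 are not connected in the tree, so the decomposition is invalid.

No — bags containing vertex 6 are not connected in the tree.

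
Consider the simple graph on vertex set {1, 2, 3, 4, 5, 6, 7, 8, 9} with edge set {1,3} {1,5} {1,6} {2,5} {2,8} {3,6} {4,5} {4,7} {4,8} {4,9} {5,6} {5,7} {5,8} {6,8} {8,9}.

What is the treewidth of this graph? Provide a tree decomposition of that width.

Each bag holds 3 vertices, so the decomposition has width 2, which upper-bounds the treewidth. For the lower bound, the 3 vertices {4, 8, 9} are pairwise adjacent, and any tree decomposition puts a clique entirely inside one bag — forcing width ≥ 2. Combining the bounds, tw(G) = 2.

Treewidth 2.
One such decomposition:
Bags: B1 = {5, 6, 8}  B2 = {1, 5, 6}  B3 = {2, 5, 8}  B4 = {1, 3, 6}  B5 = {4, 5, 8}  B6 = {4, 5, 7}  B7 = {4, 8, 9}
Tree: B1–B2, B1–B3, B2–B4, B1–B5, B5–B6, B5–B7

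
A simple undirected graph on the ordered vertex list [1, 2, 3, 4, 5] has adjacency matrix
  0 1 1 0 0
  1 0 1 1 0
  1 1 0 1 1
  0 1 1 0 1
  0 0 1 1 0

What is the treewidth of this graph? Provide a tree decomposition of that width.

Every bag has size at most 3, so the width is 3 − 1 = 2 and tw(G) ≤ 2. On the other hand G contains the 3-clique {1, 2, 3}. A clique must lie in a single bag of any decomposition, so no decomposition can have width below 2. The upper and lower bounds meet at 2, so that is the treewidth.

Treewidth 2.
One optimal decomposition is:
Bags: B1 = {3, 4, 5}  B2 = {2, 3, 4}  B3 = {1, 2, 3}
Tree: B1–B2, B2–B3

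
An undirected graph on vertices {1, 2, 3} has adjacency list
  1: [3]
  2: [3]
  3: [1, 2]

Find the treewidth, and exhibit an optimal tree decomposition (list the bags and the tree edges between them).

Each bag holds 2 vertices, so the decomposition has width 1, which upper-bounds the treewidth. Any graph with an edge has treewidth ≥ 1, and G has the edge 2–3. Hence tw(G) = 1 exactly.

Treewidth 1.
Bags: B1 = {2, 3}  B2 = {1, 3}
Tree: B1–B2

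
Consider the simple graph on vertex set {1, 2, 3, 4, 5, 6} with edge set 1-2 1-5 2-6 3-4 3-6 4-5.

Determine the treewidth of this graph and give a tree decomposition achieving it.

Every bag has size at most 3, so the width is 3 − 1 = 2 and tw(G) ≤ 2. For the lower bound, G contains the cycle 3–6–2–1–5–4–3, so G is not a forest; only forests have treewidth ≤ 1, hence tw(G) ≥ 2. Combining the bounds, tw(G) = 2.

Treewidth 2.
One such decomposition:
Bags: B1 = {2, 3, 6}  B2 = {1, 2, 3}  B3 = {1, 3, 5}  B4 = {3, 4, 5}
Tree: B1–B2, B2–B3, B3–B4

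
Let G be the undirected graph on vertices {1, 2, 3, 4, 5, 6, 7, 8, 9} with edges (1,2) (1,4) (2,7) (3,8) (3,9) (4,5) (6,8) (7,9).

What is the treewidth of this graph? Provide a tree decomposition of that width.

Every bag has size at most 2, so the width is 2 − 1 = 1 and tw(G) ≤ 1. Any graph with an edge has treewidth ≥ 1, and G has the edge 6–8. The upper and lower bounds meet at 1, so that is the treewidth.

Treewidth 1.
Bags: B1 = {6, 8}  B2 = {3, 8}  B3 = {3, 9}  B4 = {7, 9}  B5 = {2, 7}  B6 = {1, 2}  B7 = {1, 4}  B8 = {4, 5}
Tree: B1–B2, B2–B3, B3–B4, B4–B5, B5–B6, B6–B7, B7–B8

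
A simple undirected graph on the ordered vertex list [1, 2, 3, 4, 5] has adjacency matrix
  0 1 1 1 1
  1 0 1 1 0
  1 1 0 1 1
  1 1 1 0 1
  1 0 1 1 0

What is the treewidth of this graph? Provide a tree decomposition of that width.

Each bag holds 4 vertices, so the decomposition has width 3, which upper-bounds the treewidth. For the lower bound, the 4 vertices {1, 2, 3, 4} are pairwise adjacent, and any tree decomposition puts a clique entirely inside one bag — forcing width ≥ 3. Combining the bounds, tw(G) = 3.

Treewidth 3.
One optimal decomposition is:
Bags: B1 = {1, 2, 3, 4}  B2 = {1, 3, 4, 5}
Tree: B1–B2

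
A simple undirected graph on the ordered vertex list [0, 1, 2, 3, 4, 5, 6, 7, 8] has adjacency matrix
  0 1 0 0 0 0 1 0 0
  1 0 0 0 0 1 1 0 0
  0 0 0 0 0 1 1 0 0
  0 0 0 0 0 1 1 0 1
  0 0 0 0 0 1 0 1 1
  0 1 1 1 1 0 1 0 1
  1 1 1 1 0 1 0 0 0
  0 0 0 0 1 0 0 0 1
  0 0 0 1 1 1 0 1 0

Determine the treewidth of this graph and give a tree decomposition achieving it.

Every bag has size at most 3, so the width is 3 − 1 = 2 and tw(G) ≤ 2. On the other hand G contains the 3-clique {0, 1, 6}. A clique must lie in a single bag of any decomposition, so no decomposition can have width below 2. Therefore the treewidth is 2.

Treewidth 2.
One optimal decomposition is:
Bags: B1 = {3, 5, 8}  B2 = {4, 5, 8}  B3 = {4, 7, 8}  B4 = {3, 5, 6}  B5 = {1, 5, 6}  B6 = {2, 5, 6}  B7 = {0, 1, 6}
Tree: B1–B2, B2–B3, B1–B4, B4–B5, B5–B6, B5–B7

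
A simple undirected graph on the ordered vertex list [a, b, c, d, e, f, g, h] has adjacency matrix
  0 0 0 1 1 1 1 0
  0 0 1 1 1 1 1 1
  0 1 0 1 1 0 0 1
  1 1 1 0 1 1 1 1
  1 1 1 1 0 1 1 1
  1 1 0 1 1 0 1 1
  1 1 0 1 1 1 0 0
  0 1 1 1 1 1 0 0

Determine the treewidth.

4

A width-4 tree decomposition is:
Bags: B1 = {b, d, e, f, h}  B2 = {b, d, e, f, g}  B3 = {b, c, d, e, h}  B4 = {a, d, e, f, g}
Tree: B1–B2, B1–B3, B2–B4
Every bag has size at most 5, so the width is 5 − 1 = 4 and tw(G) ≤ 4. For the lower bound, the 5 vertices {b, c, d, e, h} are pairwise adjacent, and any tree decomposition puts a clique entirely inside one bag — forcing width ≥ 4. Hence tw(G) = 4 exactly.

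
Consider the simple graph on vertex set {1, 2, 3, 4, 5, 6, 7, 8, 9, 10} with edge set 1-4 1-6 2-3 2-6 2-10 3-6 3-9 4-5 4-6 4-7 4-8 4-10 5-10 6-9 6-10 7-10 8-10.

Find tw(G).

A width-2 tree decomposition is:
Bags: B1 = {2, 3, 6}  B2 = {2, 6, 10}  B3 = {4, 6, 10}  B4 = {3, 6, 9}  B5 = {4, 8, 10}  B6 = {4, 7, 10}  B7 = {4, 5, 10}  B8 = {1, 4, 6}
Tree: B1–B2, B2–B3, B1–B4, B3–B5, B3–B6, B3–B7, B3–B8
Every bag has size at most 3, so the width is 3 − 1 = 2 and tw(G) ≤ 2. Conversely, {3, 6, 9} is a clique of size 3, and the vertices of any clique must share a bag in every tree decomposition; so some bag has ≥ 3 vertices and tw(G) ≥ 2. The upper and lower bounds meet at 2, so that is the treewidth.

2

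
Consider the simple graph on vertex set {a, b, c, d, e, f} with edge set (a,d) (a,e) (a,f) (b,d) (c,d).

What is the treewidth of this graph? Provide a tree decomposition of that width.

The largest bag has 2 vertices, giving width 1; this decomposition certifies tw(G) ≤ 1. Any graph with an edge has treewidth ≥ 1, and G has the edge d–a. Hence tw(G) = 1 exactly.

Treewidth 1.
One such decomposition:
Bags: B1 = {a, d}  B2 = {b, d}  B3 = {a, f}  B4 = {c, d}  B5 = {a, e}
Tree: B1–B2, B1–B3, B2–B4, B1–B5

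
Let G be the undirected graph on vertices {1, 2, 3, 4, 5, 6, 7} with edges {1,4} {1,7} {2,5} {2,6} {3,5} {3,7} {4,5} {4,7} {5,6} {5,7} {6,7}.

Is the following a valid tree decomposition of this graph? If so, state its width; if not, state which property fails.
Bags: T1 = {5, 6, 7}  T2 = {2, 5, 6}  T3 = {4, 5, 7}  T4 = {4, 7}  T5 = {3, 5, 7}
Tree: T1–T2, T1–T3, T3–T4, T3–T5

No — vertex 1 appears in no bag.

A tree decomposition must satisfy three properties: every vertex lies in some bag; for every edge, both endpoints lie together in some bag; and for every vertex, the bags containing it form a connected subtree. Here vertex 1 appears in no bag, so the decomposition is invalid.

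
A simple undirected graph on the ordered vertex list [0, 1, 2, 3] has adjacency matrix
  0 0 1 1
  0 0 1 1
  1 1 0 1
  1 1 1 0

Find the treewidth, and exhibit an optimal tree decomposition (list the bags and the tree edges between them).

Each bag holds 3 vertices, so the decomposition has width 2, which upper-bounds the treewidth. For the lower bound, the 3 vertices {0, 2, 3} are pairwise adjacent, and any tree decomposition puts a clique entirely inside one bag — forcing width ≥ 2. Combining the bounds, tw(G) = 2.

Treewidth 2.
One such decomposition:
Bags: B1 = {0, 2, 3}  B2 = {1, 2, 3}
Tree: B1–B2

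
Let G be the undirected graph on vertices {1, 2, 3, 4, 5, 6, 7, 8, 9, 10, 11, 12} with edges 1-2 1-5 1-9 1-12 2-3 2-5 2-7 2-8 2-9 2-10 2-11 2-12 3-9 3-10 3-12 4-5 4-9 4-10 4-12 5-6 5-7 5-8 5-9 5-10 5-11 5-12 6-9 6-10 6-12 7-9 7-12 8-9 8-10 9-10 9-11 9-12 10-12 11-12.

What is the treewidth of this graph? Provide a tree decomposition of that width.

Treewidth 4.
Bags: B1 = {2, 5, 9, 10, 12}  B2 = {2, 5, 8, 9, 10}  B3 = {4, 5, 9, 10, 12}  B4 = {2, 3, 9, 10, 12}  B5 = {5, 6, 9, 10, 12}  B6 = {2, 5, 7, 9, 12}  B7 = {2, 5, 9, 11, 12}  B8 = {1, 2, 5, 9, 12}
Tree: B1–B2, B1–B3, B1–B4, B1–B5, B1–B6, B6–B7, B7–B8

Every bag has size at most 5, so the width is 5 − 1 = 4 and tw(G) ≤ 4. On the other hand G contains the 5-clique {2, 3, 9, 10, 12}. A clique must lie in a single bag of any decomposition, so no decomposition can have width below 4. The upper and lower bounds meet at 4, so that is the treewidth.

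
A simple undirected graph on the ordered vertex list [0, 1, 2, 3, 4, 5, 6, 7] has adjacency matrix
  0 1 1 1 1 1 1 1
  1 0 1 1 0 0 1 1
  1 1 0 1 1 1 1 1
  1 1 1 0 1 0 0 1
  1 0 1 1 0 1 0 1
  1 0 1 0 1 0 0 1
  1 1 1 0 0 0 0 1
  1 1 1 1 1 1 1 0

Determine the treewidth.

4

A width-4 tree decomposition is:
Bags: B1 = {0, 1, 2, 3, 7}  B2 = {0, 1, 2, 6, 7}  B3 = {0, 2, 3, 4, 7}  B4 = {0, 2, 4, 5, 7}
Tree: B1–B2, B1–B3, B3–B4
The largest bag has 5 vertices, giving width 4; this decomposition certifies tw(G) ≤ 4. On the other hand G contains the 5-clique {0, 1, 2, 3, 7}. A clique must lie in a single bag of any decomposition, so no decomposition can have width below 4. Combining the bounds, tw(G) = 4.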